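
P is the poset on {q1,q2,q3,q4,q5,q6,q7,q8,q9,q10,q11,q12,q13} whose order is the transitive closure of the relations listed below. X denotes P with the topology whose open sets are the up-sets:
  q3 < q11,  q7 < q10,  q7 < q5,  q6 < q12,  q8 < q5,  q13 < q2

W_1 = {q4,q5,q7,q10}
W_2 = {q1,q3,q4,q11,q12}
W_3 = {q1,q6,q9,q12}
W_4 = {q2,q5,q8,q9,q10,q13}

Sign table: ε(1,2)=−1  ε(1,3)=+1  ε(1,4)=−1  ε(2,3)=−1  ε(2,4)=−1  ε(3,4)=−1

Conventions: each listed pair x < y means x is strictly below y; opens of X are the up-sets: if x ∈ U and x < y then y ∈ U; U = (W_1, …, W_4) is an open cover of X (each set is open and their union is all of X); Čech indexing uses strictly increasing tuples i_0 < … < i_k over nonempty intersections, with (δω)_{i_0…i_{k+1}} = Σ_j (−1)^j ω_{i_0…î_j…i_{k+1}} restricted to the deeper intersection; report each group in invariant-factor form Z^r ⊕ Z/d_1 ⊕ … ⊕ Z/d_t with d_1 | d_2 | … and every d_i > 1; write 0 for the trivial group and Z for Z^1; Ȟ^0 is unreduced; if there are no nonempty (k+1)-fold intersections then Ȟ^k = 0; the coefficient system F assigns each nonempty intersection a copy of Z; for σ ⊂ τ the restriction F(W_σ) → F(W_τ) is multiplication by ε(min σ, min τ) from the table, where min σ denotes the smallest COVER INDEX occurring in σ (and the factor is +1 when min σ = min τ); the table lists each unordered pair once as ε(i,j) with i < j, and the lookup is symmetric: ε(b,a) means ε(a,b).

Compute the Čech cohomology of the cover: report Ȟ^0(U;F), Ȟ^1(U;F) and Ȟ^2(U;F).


Ȟ^0(U;F) ≅ Z, Ȟ^1(U;F) ≅ Z and Ȟ^2(U;F) ≅ 0

nerve simplices:
  W12={q4} W14={q5,q10} W23={q1,q12} W34={q9}
C dims 4,4; δ0: rk 3, SNF 1^3
degree 0: 4−3−0 = 1 → Ȟ^0 ≅ Z
degree 1: 4−0−3 = 1 → Ȟ^1 ≅ Z
degree 2: 0−0−0 = 0 → Ȟ^2 ≅ 0


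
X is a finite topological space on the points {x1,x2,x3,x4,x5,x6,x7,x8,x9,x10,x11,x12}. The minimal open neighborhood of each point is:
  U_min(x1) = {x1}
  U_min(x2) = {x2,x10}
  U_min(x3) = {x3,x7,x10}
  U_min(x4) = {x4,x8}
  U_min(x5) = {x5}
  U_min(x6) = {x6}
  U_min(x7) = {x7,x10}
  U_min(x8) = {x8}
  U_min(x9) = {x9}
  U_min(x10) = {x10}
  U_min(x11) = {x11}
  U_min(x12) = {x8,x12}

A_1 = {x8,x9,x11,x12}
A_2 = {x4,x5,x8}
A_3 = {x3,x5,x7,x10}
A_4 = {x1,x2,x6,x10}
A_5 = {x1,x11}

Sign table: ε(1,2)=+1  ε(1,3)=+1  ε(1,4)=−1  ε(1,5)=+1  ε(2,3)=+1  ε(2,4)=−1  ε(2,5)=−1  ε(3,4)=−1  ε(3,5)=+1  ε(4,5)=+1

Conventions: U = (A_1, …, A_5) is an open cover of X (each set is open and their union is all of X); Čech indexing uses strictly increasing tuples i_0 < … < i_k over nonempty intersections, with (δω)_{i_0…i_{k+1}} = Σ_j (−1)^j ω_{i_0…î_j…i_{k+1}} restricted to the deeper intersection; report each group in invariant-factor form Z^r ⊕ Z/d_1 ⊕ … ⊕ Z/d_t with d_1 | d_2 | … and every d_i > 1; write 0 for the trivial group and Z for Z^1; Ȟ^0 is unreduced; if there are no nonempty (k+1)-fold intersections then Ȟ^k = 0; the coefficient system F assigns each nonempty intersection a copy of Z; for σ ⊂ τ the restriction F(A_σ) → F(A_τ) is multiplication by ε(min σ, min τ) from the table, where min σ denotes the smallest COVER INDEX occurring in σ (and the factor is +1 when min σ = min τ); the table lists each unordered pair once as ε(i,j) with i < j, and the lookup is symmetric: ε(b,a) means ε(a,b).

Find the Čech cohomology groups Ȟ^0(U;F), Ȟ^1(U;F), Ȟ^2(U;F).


nonempty overlaps:
  A12={x8} A15={x11} A23={x5} A34={x10} A45={x1}
C dims 5,5; δ0: rk 5, SNF 1^4·2
degree 0: 5−5−0 = 0 → Ȟ^0 ≅ 0
degree 1: 5−0−5 = 0 plus torsion [2] → Ȟ^1 ≅ Z/2
degree 2: 0−0−0 = 0 → Ȟ^2 ≅ 0

Ȟ^0 ≅ 0,  Ȟ^1 ≅ Z/2,  Ȟ^2 ≅ 0


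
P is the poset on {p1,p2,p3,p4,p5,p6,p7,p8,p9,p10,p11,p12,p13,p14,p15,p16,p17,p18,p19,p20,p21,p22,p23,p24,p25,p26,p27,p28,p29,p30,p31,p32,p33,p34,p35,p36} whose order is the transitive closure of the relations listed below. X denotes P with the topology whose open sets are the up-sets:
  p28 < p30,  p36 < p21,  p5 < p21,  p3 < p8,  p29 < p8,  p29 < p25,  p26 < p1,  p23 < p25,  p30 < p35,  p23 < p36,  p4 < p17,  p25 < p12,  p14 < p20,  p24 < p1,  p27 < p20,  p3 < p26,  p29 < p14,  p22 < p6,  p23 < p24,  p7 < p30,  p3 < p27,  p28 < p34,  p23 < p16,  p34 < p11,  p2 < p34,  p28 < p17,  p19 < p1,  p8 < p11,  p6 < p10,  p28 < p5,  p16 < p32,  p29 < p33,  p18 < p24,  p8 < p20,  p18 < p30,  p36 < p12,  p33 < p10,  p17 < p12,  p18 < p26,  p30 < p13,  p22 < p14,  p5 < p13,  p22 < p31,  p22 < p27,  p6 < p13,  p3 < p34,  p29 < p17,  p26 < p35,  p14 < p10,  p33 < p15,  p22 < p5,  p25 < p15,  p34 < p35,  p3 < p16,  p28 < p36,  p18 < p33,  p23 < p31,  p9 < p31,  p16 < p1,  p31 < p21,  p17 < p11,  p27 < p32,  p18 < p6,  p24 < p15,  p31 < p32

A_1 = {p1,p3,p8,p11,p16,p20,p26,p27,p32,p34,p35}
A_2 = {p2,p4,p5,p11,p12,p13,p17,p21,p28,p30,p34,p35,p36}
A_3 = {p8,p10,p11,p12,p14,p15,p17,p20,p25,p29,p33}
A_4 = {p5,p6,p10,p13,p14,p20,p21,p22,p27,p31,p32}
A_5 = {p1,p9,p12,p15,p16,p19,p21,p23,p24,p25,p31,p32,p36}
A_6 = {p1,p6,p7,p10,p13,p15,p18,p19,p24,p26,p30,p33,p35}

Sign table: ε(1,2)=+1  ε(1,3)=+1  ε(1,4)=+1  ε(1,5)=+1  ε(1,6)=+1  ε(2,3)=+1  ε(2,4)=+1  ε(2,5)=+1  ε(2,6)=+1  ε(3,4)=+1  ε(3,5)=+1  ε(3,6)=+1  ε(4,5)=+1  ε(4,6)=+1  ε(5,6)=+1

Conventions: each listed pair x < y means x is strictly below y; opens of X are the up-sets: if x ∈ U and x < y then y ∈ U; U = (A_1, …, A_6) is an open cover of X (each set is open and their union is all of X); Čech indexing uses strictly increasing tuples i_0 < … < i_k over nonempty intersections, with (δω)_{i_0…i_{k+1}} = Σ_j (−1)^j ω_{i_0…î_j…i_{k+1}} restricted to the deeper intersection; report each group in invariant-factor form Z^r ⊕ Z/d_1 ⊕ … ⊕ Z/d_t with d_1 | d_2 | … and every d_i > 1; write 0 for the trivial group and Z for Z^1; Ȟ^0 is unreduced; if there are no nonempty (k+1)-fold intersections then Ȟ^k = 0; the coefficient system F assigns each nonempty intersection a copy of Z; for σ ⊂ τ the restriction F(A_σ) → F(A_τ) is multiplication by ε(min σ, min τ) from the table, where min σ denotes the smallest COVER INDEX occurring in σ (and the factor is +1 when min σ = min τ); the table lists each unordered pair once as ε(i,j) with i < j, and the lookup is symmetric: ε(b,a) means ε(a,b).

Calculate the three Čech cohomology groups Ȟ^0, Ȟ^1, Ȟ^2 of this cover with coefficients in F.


nonempty overlaps:
  A12={p11,p34,p35} A13={p8,p11,p20} A14={p20,p27,p32} A15={p1,p16,p32} A16={p1,p26,p35} A23={p11,p12,p17} A24={p5,p13,p21} A25={p12,p21,p36} A26={p13,p30,p35} A34={p10,p14,p20} A35={p12,p15,p25} A36={p10,p15,p33} A45={p21,p31,p32} A46={p6,p10,p13} A56={p1,p15,p19,p24}
  A123={p11} A126={p35} A134={p20} A145={p32} A156={p1} A235={p12} A245={p21} A246={p13} A346={p10} A356={p15}
C dims 6,15,10; δ0: rk 5, SNF 1^5; δ1: rk 10, SNF 1^9·2
degree 0: 6−5−0 = 1 → Ȟ^0 ≅ Z
degree 1: 15−10−5 = 0 → Ȟ^1 ≅ 0
degree 2: 10−0−10 = 0 plus torsion [2] → Ȟ^2 ≅ Z/2

Ȟ^0 = Z; Ȟ^1 = 0; Ȟ^2 = Z/2


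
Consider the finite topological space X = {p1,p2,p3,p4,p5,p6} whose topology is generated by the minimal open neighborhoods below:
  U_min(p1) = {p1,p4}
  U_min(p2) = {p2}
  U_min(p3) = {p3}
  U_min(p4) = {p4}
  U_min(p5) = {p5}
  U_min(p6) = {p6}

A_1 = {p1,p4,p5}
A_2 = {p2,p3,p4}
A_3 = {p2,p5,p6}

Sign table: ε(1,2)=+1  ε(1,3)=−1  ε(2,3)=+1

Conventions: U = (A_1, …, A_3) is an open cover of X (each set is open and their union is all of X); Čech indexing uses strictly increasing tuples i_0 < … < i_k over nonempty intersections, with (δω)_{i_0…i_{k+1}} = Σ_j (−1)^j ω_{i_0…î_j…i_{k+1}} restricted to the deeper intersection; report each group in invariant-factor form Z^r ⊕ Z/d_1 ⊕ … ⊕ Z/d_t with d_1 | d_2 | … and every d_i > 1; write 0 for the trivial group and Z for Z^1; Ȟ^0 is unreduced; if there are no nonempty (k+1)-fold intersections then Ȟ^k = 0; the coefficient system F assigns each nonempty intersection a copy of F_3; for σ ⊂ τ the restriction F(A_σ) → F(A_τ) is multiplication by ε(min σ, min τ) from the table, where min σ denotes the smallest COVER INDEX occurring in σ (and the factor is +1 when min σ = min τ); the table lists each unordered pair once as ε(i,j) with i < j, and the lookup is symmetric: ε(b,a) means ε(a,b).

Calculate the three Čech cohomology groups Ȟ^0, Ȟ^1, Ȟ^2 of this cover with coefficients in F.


nerve simplices:
  A12={p4} A13={p5} A23={p2}
C dims 3,3; δ0: rk_F3 3
degree 0: 3−3−0 = 0 → Ȟ^0 ≅ 0
degree 1: 3−0−3 = 0 → Ȟ^1 ≅ 0
degree 2: 0−0−0 = 0 → Ȟ^2 ≅ 0

Ȟ^0 = 0, Ȟ^1 = 0 and Ȟ^2 = 0


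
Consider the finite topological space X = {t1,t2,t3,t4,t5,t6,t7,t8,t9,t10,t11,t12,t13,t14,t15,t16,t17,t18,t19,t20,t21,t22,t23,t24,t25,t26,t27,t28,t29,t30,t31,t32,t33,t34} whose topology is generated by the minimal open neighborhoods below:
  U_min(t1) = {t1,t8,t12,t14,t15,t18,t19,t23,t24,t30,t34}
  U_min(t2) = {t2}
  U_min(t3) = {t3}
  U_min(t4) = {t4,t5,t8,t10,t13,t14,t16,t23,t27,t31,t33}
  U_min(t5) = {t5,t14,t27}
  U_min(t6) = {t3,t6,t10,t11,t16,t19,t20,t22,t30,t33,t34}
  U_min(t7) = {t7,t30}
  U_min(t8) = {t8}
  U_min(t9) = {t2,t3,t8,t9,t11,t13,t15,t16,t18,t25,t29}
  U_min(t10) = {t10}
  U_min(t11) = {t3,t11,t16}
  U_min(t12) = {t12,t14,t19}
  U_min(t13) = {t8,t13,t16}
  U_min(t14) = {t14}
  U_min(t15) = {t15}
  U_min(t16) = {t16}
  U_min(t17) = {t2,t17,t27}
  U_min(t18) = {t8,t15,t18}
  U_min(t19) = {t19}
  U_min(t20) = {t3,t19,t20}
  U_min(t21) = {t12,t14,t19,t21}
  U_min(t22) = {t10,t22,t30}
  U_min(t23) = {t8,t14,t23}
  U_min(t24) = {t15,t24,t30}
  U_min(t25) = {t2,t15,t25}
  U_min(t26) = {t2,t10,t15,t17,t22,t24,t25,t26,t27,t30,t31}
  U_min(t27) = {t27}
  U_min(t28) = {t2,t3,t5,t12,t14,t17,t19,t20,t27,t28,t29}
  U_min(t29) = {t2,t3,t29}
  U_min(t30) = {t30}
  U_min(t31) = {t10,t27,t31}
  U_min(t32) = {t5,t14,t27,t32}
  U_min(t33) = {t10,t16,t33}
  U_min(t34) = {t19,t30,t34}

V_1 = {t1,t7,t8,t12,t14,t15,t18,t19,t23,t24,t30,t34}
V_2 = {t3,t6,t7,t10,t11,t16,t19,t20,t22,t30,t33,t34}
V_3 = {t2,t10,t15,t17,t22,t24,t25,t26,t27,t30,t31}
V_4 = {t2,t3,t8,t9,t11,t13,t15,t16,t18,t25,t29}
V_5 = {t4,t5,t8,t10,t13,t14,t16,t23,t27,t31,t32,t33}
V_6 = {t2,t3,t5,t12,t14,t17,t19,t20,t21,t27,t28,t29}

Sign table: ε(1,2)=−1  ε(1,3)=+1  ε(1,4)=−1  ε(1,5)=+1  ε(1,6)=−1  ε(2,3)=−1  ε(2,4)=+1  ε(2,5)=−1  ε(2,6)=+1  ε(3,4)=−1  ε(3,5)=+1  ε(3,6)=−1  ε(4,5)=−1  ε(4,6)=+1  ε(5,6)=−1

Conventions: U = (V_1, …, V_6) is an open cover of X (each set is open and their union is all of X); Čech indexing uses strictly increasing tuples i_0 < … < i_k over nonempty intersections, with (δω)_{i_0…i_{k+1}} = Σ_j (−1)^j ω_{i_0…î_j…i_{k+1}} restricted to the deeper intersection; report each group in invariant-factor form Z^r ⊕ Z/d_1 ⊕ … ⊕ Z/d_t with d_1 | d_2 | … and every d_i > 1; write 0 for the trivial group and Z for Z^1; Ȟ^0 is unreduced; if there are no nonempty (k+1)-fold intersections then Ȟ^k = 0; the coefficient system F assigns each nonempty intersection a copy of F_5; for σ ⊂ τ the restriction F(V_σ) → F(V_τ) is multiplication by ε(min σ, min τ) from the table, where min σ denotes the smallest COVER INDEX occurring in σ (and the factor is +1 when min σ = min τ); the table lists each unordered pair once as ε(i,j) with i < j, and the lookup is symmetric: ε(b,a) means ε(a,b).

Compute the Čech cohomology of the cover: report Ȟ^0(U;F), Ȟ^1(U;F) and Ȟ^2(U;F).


nonempty intersections:
  V12={t7,t19,t30,t34} V13={t15,t24,t30} V14={t8,t15,t18} V15={t8,t14,t23} V16={t12,t14,t19} V23={t10,t22,t30} V24={t3,t11,t16} V25={t10,t16,t33} V26={t3,t19,t20} V34={t2,t15,t25} V35={t10,t27,t31} V36={t2,t17,t27} V45={t8,t13,t16} V46={t2,t3,t29} V56={t5,t14,t27}
  V123={t30} V126={t19} V134={t15} V145={t8} V156={t14} V235={t10} V245={t16} V246={t3} V346={t2} V356={t27}
C dims 6,15,10; δ0: rk_F5 5; δ1: rk_F5 10
Ȟ^0: (6−5)−0=1 ⇒ Z/5
Ȟ^1: (15−10)−5=0 ⇒ 0
Ȟ^2: (10−0)−10=0 ⇒ 0

Ȟ^0(U;F) ≅ Z/5; Ȟ^1(U;F) ≅ 0; Ȟ^2(U;F) ≅ 0


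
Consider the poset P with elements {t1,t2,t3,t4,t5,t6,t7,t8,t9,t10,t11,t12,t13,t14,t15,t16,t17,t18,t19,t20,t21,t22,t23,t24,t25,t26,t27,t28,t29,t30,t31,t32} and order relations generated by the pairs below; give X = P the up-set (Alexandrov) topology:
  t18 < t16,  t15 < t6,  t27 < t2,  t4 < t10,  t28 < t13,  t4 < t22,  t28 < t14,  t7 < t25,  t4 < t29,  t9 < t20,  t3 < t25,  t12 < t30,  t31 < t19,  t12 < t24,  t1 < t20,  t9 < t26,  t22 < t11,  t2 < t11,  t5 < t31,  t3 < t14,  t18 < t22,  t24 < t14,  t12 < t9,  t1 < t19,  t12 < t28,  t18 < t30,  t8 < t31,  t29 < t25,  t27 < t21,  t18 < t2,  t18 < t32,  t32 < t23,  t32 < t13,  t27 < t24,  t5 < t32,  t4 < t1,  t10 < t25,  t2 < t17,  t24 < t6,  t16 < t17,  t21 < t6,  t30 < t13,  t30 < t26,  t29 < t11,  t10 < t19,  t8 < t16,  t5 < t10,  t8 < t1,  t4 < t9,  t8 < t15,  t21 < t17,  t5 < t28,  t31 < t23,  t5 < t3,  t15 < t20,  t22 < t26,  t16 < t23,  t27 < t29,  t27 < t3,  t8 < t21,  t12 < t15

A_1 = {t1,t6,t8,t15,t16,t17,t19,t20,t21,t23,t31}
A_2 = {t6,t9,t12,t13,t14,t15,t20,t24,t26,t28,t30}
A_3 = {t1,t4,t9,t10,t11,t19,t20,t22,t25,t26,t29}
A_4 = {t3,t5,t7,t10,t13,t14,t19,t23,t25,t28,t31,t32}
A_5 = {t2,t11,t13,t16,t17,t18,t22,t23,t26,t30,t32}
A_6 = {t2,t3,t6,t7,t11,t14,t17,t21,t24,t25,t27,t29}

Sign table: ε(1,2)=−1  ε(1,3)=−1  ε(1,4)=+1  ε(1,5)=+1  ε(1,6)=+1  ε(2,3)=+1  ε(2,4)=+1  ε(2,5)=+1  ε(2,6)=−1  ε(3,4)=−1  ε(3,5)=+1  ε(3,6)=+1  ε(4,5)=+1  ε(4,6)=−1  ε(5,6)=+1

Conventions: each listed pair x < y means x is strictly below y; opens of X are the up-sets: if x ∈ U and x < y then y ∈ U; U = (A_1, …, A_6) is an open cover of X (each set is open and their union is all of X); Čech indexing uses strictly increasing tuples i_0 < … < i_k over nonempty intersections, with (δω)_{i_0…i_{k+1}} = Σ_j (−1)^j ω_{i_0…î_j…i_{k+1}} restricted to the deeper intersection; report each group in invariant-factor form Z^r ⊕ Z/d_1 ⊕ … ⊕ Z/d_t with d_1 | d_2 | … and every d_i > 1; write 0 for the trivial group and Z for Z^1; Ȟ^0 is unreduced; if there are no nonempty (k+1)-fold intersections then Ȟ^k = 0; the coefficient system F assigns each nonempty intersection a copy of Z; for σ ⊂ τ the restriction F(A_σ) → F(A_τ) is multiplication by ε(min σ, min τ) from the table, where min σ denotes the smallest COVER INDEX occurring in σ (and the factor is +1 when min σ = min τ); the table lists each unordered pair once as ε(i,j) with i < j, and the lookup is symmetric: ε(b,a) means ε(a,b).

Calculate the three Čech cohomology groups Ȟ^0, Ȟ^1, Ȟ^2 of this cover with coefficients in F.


Ȟ^0(U;F) ≅ 0; Ȟ^1(U;F) ≅ Z/2; Ȟ^2(U;F) ≅ Z

intersection data:
  A12={t6,t15,t20} A13={t1,t19,t20} A14={t19,t23,t31} A15={t16,t17,t23} A16={t6,t17,t21} A23={t9,t20,t26} A24={t13,t14,t28} A25={t13,t26,t30} A26={t6,t14,t24} A34={t10,t19,t25} A35={t11,t22,t26} A36={t11,t25,t29} A45={t13,t23,t32} A46={t3,t7,t14,t25} A56={t2,t11,t17}
  A123={t20} A126={t6} A134={t19} A145={t23} A156={t17} A235={t26} A245={t13} A246={t14} A346={t25} A356={t11}
C dims 6,15,10; δ0: rk 6, SNF 1^5·2; δ1: rk 9, SNF 1^9
Ȟ^0 = (6 − 6) − 0 = 0, so Ȟ^0 ≅ 0
Ȟ^1 = (15 − 9) − 6 = 0 plus torsion [2], so Ȟ^1 ≅ Z/2
Ȟ^2 = (10 − 0) − 9 = 1, so Ȟ^2 ≅ Z


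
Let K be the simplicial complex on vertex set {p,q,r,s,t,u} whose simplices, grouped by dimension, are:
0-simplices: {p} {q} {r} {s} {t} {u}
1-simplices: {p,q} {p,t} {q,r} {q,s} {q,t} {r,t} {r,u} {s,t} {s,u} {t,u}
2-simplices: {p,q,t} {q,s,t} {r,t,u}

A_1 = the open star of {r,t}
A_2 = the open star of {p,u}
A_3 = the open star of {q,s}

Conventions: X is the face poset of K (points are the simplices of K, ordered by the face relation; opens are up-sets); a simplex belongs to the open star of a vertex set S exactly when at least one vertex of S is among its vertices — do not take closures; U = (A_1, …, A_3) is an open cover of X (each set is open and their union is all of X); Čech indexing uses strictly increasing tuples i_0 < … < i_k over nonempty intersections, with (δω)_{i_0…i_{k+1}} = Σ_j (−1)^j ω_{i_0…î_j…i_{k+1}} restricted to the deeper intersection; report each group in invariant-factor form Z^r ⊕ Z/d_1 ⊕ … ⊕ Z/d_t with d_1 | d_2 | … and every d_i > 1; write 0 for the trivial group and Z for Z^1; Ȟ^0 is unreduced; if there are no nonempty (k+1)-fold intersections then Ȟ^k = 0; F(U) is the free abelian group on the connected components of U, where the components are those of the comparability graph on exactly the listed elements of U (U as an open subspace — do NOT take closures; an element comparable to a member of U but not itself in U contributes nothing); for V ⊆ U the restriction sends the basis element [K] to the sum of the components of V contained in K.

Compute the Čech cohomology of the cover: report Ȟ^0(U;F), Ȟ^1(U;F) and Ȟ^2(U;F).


Ȟ^0(U;F) ≅ Z, Ȟ^1(U;F) ≅ Z^2, Ȟ^2(U;F) ≅ 0

nonempty overlaps:
  A1={{r},{t},{p,t},{q,r},{q,t},{r,t},{r,u},{s,t},{t,u},{p,q,t},{q,s,t},{r,t,u}} A2={{p},{u},{p,q},{p,t},{r,u},{s,u},{t,u},{p,q,t},{r,t,u}} A3={{q},{s},{p,q},{q,r},{q,s},{q,t},{s,t},{s,u},{p,q,t},{q,s,t}}
  A12={{p,t},{r,u},{t,u},{p,q,t},{r,t,u}} A13={{q,r},{q,t},{s,t},{p,q,t},{q,s,t}} A23={{p,q},{s,u},{p,q,t}}
  A123={{p,q,t}}
components per intersection:
  A1: {{r},{t},{p,t},{q,r},{q,t},{r,t},{r,u},{s,t},{t,u},{p,q,t},{q,s,t},{r,t,u}}
  A2: {{p},{p,q},{p,t},{p,q,t}} {{u},{r,u},{s,u},{t,u},{r,t,u}}
  A3: {{q},{s},{p,q},{q,r},{q,s},{q,t},{s,t},{s,u},{p,q,t},{q,s,t}}
  A12: {{p,t},{p,q,t}} {{r,u},{t,u},{r,t,u}}
  A13: {{q,r}} {{q,t},{s,t},{p,q,t},{q,s,t}}
  A23: {{p,q},{p,q,t}} {{s,u}}
  A123: {{p,q,t}}
C dims 4,6,1; δ0: rk 3, SNF 1^3; δ1: rk 1, SNF 1^1
degree 0: 4−3−0 = 1 → Ȟ^0 ≅ Z
degree 1: 6−1−3 = 2 → Ȟ^1 ≅ Z^2
degree 2: 1−0−1 = 0 → Ȟ^2 ≅ 0


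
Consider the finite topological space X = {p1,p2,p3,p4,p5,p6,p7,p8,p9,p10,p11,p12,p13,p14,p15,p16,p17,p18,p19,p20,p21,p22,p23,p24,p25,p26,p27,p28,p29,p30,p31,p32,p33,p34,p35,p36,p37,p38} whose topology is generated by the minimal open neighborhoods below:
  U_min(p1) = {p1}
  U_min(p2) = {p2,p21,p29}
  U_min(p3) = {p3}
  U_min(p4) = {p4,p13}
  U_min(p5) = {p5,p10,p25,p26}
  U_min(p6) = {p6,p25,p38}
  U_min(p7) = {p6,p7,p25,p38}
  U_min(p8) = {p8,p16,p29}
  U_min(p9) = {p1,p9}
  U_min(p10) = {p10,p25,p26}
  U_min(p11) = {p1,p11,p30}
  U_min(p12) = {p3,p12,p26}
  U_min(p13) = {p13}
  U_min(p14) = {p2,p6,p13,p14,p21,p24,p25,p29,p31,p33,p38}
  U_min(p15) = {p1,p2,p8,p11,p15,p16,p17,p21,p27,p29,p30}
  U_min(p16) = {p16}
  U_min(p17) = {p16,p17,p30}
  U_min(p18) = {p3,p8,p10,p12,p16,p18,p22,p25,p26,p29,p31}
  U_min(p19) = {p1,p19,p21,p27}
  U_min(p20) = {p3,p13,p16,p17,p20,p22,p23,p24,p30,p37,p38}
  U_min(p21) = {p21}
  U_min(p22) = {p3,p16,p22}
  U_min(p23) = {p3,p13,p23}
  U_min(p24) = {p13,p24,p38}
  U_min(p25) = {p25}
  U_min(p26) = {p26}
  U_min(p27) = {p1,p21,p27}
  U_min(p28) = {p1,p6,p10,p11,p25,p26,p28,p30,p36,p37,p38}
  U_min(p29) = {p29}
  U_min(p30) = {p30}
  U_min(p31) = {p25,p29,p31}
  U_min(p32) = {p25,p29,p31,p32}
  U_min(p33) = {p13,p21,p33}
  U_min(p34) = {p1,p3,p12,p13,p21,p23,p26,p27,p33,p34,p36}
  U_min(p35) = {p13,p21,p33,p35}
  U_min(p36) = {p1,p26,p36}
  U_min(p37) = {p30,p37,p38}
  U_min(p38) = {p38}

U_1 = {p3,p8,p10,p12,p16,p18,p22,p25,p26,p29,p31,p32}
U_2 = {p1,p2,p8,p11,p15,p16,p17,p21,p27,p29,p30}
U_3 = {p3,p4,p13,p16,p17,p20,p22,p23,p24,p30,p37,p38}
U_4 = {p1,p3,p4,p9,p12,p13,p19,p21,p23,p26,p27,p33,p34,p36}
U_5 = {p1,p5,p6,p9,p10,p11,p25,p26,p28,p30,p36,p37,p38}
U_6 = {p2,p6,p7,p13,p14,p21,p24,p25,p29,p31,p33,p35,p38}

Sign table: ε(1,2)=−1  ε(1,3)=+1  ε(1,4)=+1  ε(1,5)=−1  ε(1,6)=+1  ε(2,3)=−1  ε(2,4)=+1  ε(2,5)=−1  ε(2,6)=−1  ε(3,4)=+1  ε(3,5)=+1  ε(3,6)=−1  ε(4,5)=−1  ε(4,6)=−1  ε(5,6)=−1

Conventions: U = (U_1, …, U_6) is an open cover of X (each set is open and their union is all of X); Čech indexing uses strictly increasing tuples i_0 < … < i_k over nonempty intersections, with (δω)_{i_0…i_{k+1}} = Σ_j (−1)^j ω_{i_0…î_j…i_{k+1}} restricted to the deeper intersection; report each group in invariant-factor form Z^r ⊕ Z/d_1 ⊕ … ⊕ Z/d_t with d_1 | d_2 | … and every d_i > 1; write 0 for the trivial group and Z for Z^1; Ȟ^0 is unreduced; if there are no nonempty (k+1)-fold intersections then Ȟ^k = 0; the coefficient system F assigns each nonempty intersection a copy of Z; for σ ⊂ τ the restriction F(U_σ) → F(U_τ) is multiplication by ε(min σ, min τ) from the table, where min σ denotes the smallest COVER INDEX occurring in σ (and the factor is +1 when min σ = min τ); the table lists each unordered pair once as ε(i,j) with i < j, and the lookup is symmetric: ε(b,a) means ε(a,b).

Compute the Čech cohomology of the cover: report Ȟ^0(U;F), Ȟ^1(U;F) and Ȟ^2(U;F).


Ȟ^0 ≅ 0, Ȟ^1 ≅ Z/2, Ȟ^2 ≅ Z

nonempty intersections:
  U12={p8,p16,p29} U13={p3,p16,p22} U14={p3,p12,p26} U15={p10,p25,p26} U16={p25,p29,p31} U23={p16,p17,p30} U24={p1,p21,p27} U25={p1,p11,p30} U26={p2,p21,p29} U34={p3,p4,p13,p23} U35={p30,p37,p38} U36={p13,p24,p38} U45={p1,p9,p26,p36} U46={p13,p21,p33} U56={p6,p25,p38}
  U123={p16} U126={p29} U134={p3} U145={p26} U156={p25} U235={p30} U245={p1} U246={p21} U346={p13} U356={p38}
C dims 6,15,10; δ0: rk 6, SNF 1^5·2; δ1: rk 9, SNF 1^9
Ȟ^0: (6−6)−0=0 ⇒ 0
Ȟ^1: (15−9)−6=0 plus torsion [2] ⇒ Z/2
Ȟ^2: (10−0)−9=1 ⇒ Z


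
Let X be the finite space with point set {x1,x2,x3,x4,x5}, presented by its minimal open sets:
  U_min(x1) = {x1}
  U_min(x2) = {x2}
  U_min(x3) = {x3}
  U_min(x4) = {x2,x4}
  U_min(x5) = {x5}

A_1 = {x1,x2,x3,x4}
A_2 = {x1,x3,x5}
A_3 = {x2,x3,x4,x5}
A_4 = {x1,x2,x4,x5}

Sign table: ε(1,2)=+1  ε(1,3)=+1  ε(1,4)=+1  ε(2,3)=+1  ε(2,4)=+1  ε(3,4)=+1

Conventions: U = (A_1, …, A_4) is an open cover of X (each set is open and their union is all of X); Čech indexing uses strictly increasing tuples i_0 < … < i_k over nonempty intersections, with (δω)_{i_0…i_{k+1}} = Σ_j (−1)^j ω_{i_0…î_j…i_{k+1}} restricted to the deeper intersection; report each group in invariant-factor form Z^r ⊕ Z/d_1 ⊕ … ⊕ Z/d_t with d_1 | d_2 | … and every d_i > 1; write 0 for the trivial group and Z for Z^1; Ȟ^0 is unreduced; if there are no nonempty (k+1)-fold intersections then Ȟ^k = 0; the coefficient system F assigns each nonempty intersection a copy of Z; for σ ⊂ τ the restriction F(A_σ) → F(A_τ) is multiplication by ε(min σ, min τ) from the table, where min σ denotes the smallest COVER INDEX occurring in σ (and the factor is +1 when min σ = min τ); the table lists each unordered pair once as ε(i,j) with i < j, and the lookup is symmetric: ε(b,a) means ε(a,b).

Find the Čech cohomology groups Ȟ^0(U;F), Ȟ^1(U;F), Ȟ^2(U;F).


Ȟ^0(U;F) ≅ Z, Ȟ^1(U;F) ≅ 0, Ȟ^2(U;F) ≅ Z

intersection data:
  A12={x1,x3} A13={x2,x3,x4} A14={x1,x2,x4} A23={x3,x5} A24={x1,x5} A34={x2,x4,x5}
  A123={x3} A124={x1} A134={x2,x4} A234={x5}
C dims 4,6,4; δ0: rk 3, SNF 1^3; δ1: rk 3, SNF 1^3
Ȟ^0 = (4 − 3) − 0 = 1, so Ȟ^0 ≅ Z
Ȟ^1 = (6 − 3) − 3 = 0, so Ȟ^1 ≅ 0
Ȟ^2 = (4 − 0) − 3 = 1, so Ȟ^2 ≅ Z


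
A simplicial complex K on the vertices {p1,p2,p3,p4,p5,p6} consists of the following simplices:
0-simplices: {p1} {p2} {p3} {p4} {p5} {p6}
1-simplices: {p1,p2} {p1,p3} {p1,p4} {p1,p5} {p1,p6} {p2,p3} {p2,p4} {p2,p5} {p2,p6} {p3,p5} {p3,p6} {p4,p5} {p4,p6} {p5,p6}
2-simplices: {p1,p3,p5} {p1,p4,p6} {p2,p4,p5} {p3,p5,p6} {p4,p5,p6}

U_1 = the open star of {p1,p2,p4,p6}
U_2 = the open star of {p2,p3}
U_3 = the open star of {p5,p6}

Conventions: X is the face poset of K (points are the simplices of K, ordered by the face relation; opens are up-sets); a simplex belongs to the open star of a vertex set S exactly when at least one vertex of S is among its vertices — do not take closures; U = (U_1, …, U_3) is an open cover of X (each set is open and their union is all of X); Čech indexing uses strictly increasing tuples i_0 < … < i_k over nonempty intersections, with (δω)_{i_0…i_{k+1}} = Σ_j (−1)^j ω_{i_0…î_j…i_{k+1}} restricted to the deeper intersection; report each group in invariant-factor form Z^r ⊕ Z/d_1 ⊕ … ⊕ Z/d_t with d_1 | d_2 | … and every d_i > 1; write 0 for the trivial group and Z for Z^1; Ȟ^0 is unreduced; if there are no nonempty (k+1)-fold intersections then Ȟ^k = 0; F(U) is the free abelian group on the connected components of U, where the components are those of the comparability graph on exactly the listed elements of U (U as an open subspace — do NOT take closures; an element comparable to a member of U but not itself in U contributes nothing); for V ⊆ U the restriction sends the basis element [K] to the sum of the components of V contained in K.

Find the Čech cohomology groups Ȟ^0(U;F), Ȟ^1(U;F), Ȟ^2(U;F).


intersection data:
  U1={{p1},{p2},{p4},{p6},{p1,p2},{p1,p3},{p1,p4},{p1,p5},{p1,p6},{p2,p3},{p2,p4},{p2,p5},{p2,p6},{p3,p6},{p4,p5},{p4,p6},{p5,p6},{p1,p3,p5},{p1,p4,p6},{p2,p4,p5},{p3,p5,p6},{p4,p5,p6}} U2={{p2},{p3},{p1,p2},{p1,p3},{p2,p3},{p2,p4},{p2,p5},{p2,p6},{p3,p5},{p3,p6},{p1,p3,p5},{p2,p4,p5},{p3,p5,p6}} U3={{p5},{p6},{p1,p5},{p1,p6},{p2,p5},{p2,p6},{p3,p5},{p3,p6},{p4,p5},{p4,p6},{p5,p6},{p1,p3,p5},{p1,p4,p6},{p2,p4,p5},{p3,p5,p6},{p4,p5,p6}}
  U12={{p2},{p1,p2},{p1,p3},{p2,p3},{p2,p4},{p2,p5},{p2,p6},{p3,p6},{p1,p3,p5},{p2,p4,p5},{p3,p5,p6}} U13={{p6},{p1,p5},{p1,p6},{p2,p5},{p2,p6},{p3,p6},{p4,p5},{p4,p6},{p5,p6},{p1,p3,p5},{p1,p4,p6},{p2,p4,p5},{p3,p5,p6},{p4,p5,p6}} U23={{p2,p5},{p2,p6},{p3,p5},{p3,p6},{p1,p3,p5},{p2,p4,p5},{p3,p5,p6}}
  U123={{p2,p5},{p2,p6},{p3,p6},{p1,p3,p5},{p2,p4,p5},{p3,p5,p6}}
components per intersection:
  U1: {{p1},{p2},{p4},{p6},{p1,p2},{p1,p3},{p1,p4},{p1,p5},{p1,p6},{p2,p3},{p2,p4},{p2,p5},{p2,p6},{p3,p6},{p4,p5},{p4,p6},{p5,p6},{p1,p3,p5},{p1,p4,p6},{p2,p4,p5},{p3,p5,p6},{p4,p5,p6}}
  U2: {{p2},{p3},{p1,p2},{p1,p3},{p2,p3},{p2,p4},{p2,p5},{p2,p6},{p3,p5},{p3,p6},{p1,p3,p5},{p2,p4,p5},{p3,p5,p6}}
  U3: {{p5},{p6},{p1,p5},{p1,p6},{p2,p5},{p2,p6},{p3,p5},{p3,p6},{p4,p5},{p4,p6},{p5,p6},{p1,p3,p5},{p1,p4,p6},{p2,p4,p5},{p3,p5,p6},{p4,p5,p6}}
  U12: {{p2},{p1,p2},{p2,p3},{p2,p4},{p2,p5},{p2,p6},{p2,p4,p5}} {{p1,p3},{p1,p3,p5}} {{p3,p6},{p3,p5,p6}}
  U13: {{p6},{p1,p6},{p2,p5},{p2,p6},{p3,p6},{p4,p5},{p4,p6},{p5,p6},{p1,p4,p6},{p2,p4,p5},{p3,p5,p6},{p4,p5,p6}} {{p1,p5},{p1,p3,p5}}
  U23: {{p2,p5},{p2,p4,p5}} {{p2,p6}} {{p3,p5},{p3,p6},{p1,p3,p5},{p3,p5,p6}}
  U123: {{p2,p5},{p2,p4,p5}} {{p2,p6}} {{p3,p6},{p3,p5,p6}} {{p1,p3,p5}}
C dims 3,8,4; δ0: rk 2, SNF 1^2; δ1: rk 4, SNF 1^4
Ȟ^0 = (3 − 2) − 0 = 1, so Ȟ^0 ≅ Z
Ȟ^1 = (8 − 4) − 2 = 2, so Ȟ^1 ≅ Z^2
Ȟ^2 = (4 − 0) − 4 = 0, so Ȟ^2 ≅ 0

Ȟ^0 = Z, Ȟ^1 = Z^2 and Ȟ^2 = 0


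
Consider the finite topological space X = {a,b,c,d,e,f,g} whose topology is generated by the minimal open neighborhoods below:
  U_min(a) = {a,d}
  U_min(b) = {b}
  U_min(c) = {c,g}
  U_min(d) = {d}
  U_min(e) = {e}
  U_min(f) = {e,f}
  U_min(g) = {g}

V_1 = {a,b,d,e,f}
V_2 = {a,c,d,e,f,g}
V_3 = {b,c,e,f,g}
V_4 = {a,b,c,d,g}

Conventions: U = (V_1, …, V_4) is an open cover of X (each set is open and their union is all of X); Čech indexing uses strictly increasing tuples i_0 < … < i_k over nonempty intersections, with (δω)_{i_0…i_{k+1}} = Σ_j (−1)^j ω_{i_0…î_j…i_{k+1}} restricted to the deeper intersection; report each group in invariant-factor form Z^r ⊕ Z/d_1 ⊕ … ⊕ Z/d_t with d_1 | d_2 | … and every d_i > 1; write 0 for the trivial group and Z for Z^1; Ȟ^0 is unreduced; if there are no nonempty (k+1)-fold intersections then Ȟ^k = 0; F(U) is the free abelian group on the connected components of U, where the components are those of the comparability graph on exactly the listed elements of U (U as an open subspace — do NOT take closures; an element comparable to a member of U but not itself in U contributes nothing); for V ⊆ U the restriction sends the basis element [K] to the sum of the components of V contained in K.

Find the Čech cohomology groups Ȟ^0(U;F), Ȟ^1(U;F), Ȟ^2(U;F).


intersection data:
  V12={a,d,e,f} V13={b,e,f} V14={a,b,d} V23={c,e,f,g} V24={a,c,d,g} V34={b,c,g}
  V123={e,f} V124={a,d} V134={b} V234={c,g}
components per intersection:
  V1: {a,d} {b} {e,f}
  V2: {a,d} {c,g} {e,f}
  V3: {b} {c,g} {e,f}
  V4: {a,d} {b} {c,g}
  V12: {a,d} {e,f}
  V13: {b} {e,f}
  V14: {a,d} {b}
  V23: {c,g} {e,f}
  V24: {a,d} {c,g}
  V34: {b} {c,g}
  V123: {e,f}
  V124: {a,d}
  V134: {b}
  V234: {c,g}
C dims 12,12,4; δ0: rk 8, SNF 1^8; δ1: rk 4, SNF 1^4
Ȟ^0 = (12 − 8) − 0 = 4, so Ȟ^0 ≅ Z^4
Ȟ^1 = (12 − 4) − 8 = 0, so Ȟ^1 ≅ 0
Ȟ^2 = (4 − 0) − 4 = 0, so Ȟ^2 ≅ 0

Ȟ^0(U;F) ≅ Z^4, Ȟ^1(U;F) ≅ 0, Ȟ^2(U;F) ≅ 0


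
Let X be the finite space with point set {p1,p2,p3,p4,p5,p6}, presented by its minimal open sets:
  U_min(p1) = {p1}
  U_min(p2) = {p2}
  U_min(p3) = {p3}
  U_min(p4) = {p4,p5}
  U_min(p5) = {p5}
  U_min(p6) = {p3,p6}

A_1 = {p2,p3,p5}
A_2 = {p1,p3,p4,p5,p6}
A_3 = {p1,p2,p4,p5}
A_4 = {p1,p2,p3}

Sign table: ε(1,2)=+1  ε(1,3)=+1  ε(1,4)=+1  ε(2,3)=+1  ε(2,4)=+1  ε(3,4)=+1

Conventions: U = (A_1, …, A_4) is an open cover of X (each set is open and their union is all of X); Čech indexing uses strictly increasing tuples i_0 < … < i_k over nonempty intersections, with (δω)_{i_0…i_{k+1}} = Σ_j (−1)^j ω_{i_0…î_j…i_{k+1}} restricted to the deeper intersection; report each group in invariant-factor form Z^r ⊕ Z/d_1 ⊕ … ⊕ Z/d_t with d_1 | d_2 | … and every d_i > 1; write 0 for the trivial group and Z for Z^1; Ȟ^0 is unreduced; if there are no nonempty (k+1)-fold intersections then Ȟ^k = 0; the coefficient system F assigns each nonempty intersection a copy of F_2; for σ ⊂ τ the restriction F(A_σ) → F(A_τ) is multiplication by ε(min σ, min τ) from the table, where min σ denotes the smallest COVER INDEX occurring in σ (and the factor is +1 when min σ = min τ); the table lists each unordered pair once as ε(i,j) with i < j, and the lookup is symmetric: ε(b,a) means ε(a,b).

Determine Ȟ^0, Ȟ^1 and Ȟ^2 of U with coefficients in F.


nonempty overlaps:
  A12={p3,p5} A13={p2,p5} A14={p2,p3} A23={p1,p4,p5} A24={p1,p3} A34={p1,p2}
  A123={p5} A124={p3} A134={p2} A234={p1}
C dims 4,6,4; δ0: rk_F2 3; δ1: rk_F2 3
degree 0: 4−3−0 = 1 → Ȟ^0 ≅ Z/2
degree 1: 6−3−3 = 0 → Ȟ^1 ≅ 0
degree 2: 4−0−3 = 1 → Ȟ^2 ≅ Z/2

Ȟ^0 ≅ Z/2, Ȟ^1 ≅ 0 and Ȟ^2 ≅ Z/2


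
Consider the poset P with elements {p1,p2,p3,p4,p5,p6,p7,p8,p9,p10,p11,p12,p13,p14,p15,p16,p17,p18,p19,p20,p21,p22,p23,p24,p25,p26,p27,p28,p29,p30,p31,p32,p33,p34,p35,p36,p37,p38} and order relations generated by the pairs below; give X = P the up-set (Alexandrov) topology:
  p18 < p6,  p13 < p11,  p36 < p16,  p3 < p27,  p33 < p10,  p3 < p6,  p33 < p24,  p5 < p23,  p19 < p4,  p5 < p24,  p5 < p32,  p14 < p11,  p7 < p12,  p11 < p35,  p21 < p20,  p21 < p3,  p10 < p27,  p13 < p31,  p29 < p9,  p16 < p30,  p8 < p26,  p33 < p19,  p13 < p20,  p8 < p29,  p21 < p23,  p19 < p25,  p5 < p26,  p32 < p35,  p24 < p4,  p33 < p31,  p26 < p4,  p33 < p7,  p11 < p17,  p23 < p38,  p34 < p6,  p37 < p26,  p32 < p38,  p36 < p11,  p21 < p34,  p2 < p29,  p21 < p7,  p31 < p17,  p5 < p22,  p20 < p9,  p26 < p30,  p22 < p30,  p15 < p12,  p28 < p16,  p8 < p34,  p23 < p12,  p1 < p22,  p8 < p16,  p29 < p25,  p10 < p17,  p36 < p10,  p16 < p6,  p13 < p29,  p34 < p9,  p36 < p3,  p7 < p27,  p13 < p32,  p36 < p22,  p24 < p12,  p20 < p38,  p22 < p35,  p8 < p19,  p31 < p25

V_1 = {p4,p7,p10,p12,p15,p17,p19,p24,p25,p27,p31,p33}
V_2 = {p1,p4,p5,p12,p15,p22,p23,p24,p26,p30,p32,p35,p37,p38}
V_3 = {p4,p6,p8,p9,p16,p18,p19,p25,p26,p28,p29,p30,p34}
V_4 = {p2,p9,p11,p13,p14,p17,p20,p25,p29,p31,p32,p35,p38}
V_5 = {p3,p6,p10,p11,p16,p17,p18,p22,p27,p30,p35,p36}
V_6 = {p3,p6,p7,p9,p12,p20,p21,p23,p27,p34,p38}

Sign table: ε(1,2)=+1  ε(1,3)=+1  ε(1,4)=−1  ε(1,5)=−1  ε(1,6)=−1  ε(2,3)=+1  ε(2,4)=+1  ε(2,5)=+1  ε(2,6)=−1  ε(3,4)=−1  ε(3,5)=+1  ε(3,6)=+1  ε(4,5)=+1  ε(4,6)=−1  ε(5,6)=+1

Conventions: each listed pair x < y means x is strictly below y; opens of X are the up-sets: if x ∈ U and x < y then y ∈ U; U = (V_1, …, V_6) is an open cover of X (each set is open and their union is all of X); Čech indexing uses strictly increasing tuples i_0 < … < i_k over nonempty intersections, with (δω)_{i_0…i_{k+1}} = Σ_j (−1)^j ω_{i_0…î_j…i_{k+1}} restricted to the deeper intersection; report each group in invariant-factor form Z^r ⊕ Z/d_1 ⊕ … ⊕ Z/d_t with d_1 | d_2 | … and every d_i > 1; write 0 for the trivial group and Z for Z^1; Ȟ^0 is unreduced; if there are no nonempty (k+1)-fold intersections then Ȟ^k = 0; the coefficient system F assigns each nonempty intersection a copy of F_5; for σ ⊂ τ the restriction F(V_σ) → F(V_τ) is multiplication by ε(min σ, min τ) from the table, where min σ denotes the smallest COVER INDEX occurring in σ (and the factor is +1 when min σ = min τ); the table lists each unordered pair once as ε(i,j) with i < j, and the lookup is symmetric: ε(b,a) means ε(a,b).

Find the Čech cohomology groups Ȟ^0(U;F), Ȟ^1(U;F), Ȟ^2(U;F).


Ȟ^0 = 0, Ȟ^1 = 0, Ȟ^2 = Z/5

cover nerve:
  V12={p4,p12,p15,p24} V13={p4,p19,p25} V14={p17,p25,p31} V15={p10,p17,p27} V16={p7,p12,p27} V23={p4,p26,p30} V24={p32,p35,p38} V25={p22,p30,p35} V26={p12,p23,p38} V34={p9,p25,p29} V35={p6,p16,p18,p30} V36={p6,p9,p34} V45={p11,p17,p35} V46={p9,p20,p38} V56={p3,p6,p27}
  V123={p4} V126={p12} V134={p25} V145={p17} V156={p27} V235={p30} V245={p35} V246={p38} V346={p9} V356={p6}
C dims 6,15,10; δ0: rk_F5 6; δ1: rk_F5 9
Ȟ^0: (6−6)−0=0 ⇒ 0
Ȟ^1: (15−9)−6=0 ⇒ 0
Ȟ^2: (10−0)−9=1 ⇒ Z/5


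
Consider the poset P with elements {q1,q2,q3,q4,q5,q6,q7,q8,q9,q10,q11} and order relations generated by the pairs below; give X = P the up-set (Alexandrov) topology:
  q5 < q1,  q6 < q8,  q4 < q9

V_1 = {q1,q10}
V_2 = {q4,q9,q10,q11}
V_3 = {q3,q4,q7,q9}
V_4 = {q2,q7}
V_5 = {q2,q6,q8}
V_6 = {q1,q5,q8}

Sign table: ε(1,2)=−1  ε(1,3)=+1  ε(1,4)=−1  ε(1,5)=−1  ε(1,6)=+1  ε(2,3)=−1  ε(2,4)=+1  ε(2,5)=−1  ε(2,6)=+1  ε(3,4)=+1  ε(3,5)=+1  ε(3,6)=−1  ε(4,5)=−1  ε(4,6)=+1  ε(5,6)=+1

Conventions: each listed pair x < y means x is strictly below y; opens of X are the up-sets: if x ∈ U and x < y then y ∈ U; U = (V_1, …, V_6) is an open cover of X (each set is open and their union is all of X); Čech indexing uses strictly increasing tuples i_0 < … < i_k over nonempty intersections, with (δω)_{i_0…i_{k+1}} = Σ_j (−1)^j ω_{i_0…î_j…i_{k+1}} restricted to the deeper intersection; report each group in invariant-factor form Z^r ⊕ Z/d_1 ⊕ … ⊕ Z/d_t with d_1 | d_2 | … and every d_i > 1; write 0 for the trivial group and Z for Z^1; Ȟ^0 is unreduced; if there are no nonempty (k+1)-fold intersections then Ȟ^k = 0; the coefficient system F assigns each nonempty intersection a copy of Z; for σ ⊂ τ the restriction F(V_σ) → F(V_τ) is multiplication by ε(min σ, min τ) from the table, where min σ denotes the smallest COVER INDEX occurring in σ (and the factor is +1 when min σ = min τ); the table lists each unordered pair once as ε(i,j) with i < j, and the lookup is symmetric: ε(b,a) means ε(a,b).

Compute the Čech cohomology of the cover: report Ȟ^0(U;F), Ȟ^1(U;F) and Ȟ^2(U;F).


Ȟ^0 = 0, Ȟ^1 = Z/2, Ȟ^2 = 0

nonempty intersections:
  V12={q10} V16={q1} V23={q4,q9} V34={q7} V45={q2} V56={q8}
C dims 6,6; δ0: rk 6, SNF 1^5·2
Ȟ^0: (6−6)−0=0 ⇒ 0
Ȟ^1: (6−0)−6=0 plus torsion [2] ⇒ Z/2
Ȟ^2: (0−0)−0=0 ⇒ 0


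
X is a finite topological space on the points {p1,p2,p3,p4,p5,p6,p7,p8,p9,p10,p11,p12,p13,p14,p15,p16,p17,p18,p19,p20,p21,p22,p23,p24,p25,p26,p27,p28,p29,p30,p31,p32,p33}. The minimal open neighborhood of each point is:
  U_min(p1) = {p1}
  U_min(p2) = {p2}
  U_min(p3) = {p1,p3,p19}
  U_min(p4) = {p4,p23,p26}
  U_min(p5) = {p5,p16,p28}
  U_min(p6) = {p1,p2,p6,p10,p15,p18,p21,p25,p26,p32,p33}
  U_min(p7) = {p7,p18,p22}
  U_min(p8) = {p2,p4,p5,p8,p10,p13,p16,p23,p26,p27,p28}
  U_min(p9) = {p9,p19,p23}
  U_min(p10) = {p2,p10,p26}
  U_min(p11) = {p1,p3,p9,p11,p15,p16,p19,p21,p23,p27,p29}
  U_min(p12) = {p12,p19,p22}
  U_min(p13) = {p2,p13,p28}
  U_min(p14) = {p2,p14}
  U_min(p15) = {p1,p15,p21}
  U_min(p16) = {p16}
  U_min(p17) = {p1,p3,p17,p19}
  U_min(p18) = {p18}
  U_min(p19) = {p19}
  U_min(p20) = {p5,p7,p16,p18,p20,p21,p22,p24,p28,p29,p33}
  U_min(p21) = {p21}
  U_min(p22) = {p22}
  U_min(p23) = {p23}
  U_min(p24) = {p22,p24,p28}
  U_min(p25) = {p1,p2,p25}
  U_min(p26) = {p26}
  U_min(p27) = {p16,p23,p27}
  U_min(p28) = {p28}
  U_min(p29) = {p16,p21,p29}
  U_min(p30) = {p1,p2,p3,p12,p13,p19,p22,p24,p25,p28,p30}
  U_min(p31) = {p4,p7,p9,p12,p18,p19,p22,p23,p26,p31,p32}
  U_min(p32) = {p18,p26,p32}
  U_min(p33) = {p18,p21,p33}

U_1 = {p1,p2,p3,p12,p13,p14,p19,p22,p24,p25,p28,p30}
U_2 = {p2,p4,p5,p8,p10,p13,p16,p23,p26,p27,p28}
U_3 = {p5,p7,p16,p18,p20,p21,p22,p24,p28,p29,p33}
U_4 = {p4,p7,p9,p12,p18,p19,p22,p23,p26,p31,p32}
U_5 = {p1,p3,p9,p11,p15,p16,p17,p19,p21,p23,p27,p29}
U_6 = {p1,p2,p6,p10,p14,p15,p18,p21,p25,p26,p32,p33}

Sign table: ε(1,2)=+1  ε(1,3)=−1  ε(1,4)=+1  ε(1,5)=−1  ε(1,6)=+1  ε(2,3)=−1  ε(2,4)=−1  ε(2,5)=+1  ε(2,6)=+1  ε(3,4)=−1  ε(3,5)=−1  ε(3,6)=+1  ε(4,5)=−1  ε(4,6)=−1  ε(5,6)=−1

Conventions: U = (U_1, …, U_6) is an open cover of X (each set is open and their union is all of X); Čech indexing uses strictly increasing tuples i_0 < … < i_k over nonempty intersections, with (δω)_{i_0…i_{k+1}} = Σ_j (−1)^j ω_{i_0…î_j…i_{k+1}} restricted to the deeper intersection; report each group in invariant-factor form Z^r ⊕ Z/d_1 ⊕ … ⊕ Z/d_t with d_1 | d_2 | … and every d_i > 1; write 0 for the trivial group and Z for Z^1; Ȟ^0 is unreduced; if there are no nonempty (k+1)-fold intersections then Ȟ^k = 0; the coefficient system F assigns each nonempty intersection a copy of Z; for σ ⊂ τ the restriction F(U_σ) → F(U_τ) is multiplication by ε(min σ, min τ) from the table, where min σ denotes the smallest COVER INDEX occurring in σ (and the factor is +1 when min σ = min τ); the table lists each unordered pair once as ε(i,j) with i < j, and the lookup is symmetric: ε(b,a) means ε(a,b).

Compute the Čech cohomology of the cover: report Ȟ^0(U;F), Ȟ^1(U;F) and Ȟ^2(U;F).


intersection data:
  U12={p2,p13,p28} U13={p22,p24,p28} U14={p12,p19,p22} U15={p1,p3,p19} U16={p1,p2,p14,p25} U23={p5,p16,p28} U24={p4,p23,p26} U25={p16,p23,p27} U26={p2,p10,p26} U34={p7,p18,p22} U35={p16,p21,p29} U36={p18,p21,p33} U45={p9,p19,p23} U46={p18,p26,p32} U56={p1,p15,p21}
  U123={p28} U126={p2} U134={p22} U145={p19} U156={p1} U235={p16} U245={p23} U246={p26} U346={p18} U356={p21}
C dims 6,15,10; δ0: rk 6, SNF 1^5·2; δ1: rk 9, SNF 1^9
Ȟ^0 = (6 − 6) − 0 = 0, so Ȟ^0 ≅ 0
Ȟ^1 = (15 − 9) − 6 = 0 plus torsion [2], so Ȟ^1 ≅ Z/2
Ȟ^2 = (10 − 0) − 9 = 1, so Ȟ^2 ≅ Z

Ȟ^0(U;F) ≅ 0, Ȟ^1(U;F) ≅ Z/2, Ȟ^2(U;F) ≅ Z


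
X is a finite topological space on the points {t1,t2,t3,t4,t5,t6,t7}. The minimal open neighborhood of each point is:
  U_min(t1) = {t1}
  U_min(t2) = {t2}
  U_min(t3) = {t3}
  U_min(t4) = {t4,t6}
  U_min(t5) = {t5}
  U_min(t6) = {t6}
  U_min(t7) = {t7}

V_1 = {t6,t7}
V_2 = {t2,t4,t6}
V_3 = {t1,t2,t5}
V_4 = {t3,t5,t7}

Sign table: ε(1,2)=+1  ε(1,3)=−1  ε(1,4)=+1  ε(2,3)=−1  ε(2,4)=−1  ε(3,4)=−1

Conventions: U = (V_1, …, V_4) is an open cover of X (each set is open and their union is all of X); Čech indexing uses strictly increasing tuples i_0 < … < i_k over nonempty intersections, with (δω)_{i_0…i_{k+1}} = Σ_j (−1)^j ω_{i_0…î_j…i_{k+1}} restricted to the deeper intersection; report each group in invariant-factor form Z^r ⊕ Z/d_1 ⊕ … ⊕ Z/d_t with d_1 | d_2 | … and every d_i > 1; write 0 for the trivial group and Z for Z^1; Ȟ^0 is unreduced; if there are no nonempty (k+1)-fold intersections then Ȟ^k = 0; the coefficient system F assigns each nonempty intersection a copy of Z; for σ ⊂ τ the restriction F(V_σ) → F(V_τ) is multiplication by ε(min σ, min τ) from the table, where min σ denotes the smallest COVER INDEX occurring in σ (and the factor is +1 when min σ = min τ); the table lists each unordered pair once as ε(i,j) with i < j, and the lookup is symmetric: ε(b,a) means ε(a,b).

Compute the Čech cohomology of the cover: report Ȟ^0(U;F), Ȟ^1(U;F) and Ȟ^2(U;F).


Ȟ^0 ≅ Z, Ȟ^1 ≅ Z and Ȟ^2 ≅ 0

cover nerve:
  V12={t6} V14={t7} V23={t2} V34={t5}
C dims 4,4; δ0: rk 3, SNF 1^3
Ȟ^0: (4−3)−0=1 ⇒ Z
Ȟ^1: (4−0)−3=1 ⇒ Z
Ȟ^2: (0−0)−0=0 ⇒ 0
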